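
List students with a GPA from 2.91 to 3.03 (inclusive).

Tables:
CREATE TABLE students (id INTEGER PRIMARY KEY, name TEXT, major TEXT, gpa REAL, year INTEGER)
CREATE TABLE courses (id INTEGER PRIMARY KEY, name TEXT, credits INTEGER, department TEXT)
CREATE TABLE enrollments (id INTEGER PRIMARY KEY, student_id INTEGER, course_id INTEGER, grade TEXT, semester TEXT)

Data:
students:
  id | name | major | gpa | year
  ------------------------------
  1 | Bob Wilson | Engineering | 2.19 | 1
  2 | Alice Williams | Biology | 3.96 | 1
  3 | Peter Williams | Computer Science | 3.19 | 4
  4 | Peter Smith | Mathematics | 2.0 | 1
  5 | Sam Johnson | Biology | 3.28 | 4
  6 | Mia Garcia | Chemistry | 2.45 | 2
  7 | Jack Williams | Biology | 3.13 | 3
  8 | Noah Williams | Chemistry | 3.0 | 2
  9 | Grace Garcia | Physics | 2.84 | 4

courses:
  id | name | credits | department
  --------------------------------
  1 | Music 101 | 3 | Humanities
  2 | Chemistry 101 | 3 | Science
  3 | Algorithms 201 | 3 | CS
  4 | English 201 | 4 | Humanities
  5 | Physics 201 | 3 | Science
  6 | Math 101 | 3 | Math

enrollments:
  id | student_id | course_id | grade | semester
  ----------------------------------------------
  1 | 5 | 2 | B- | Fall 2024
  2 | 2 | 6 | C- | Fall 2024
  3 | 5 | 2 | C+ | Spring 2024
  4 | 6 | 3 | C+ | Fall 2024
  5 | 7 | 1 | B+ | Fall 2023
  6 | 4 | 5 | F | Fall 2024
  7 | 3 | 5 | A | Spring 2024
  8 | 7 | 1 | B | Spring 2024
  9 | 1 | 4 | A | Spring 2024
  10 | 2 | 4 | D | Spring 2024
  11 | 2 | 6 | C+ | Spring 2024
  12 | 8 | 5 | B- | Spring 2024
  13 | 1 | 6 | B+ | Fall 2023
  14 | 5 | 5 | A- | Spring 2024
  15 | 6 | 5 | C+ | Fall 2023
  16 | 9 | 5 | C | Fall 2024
SELECT name, gpa FROM students WHERE gpa BETWEEN 2.91 AND 3.03

Execution result:
name | gpa
Noah Williams | 3.00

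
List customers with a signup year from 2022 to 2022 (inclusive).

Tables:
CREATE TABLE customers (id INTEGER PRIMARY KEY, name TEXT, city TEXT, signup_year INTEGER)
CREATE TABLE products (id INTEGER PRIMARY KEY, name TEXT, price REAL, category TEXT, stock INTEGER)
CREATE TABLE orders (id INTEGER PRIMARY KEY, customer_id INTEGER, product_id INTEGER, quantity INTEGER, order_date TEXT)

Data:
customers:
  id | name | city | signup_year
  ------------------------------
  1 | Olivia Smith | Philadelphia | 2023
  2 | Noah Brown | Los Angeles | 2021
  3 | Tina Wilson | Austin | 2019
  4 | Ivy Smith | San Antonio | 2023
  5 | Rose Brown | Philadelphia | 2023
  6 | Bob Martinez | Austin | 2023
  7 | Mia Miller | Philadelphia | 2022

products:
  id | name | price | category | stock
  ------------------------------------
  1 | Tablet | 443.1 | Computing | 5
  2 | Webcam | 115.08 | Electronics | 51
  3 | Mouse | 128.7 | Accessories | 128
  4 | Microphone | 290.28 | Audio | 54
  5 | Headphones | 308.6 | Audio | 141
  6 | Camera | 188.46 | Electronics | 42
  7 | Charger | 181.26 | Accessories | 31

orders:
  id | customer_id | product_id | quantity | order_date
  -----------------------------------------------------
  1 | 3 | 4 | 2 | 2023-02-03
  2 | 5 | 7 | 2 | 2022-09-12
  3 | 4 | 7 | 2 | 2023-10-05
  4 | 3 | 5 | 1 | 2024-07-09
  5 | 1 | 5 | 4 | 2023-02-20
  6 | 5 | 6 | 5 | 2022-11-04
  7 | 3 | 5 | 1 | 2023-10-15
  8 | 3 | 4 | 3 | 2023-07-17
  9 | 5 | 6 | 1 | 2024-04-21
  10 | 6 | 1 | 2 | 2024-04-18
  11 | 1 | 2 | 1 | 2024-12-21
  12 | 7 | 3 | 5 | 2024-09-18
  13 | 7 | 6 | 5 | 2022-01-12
SELECT name, signup_year FROM customers WHERE signup_year BETWEEN 2022 AND 2022

Execution result:
name | signup_year
Mia Miller | 2022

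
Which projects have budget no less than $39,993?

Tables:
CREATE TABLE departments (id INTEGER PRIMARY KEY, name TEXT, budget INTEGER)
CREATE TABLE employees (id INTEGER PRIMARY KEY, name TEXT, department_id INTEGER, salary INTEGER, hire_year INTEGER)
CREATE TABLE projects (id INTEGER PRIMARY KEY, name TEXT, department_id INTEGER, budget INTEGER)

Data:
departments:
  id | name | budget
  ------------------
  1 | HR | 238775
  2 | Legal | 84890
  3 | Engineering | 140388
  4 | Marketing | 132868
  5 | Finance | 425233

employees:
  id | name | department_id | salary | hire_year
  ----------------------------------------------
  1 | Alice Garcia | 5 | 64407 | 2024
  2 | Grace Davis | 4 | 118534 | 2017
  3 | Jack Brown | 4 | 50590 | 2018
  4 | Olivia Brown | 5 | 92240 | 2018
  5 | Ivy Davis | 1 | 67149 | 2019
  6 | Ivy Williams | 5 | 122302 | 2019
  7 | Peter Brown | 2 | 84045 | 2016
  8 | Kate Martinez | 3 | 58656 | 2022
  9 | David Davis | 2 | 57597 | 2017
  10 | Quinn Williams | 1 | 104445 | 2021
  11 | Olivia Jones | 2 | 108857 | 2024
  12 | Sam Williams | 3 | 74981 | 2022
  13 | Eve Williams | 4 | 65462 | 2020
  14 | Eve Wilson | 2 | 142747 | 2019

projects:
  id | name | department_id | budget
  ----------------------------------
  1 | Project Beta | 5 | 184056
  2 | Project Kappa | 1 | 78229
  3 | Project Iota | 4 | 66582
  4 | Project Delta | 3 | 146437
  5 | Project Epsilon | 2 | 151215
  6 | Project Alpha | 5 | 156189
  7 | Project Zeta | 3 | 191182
SELECT name, budget FROM projects WHERE budget >= 39993

Execution result:
name | budget
Project Beta | 184056
Project Kappa | 78229
Project Iota | 66582
Project Delta | 146437
Project Epsilon | 151215
Project Alpha | 156189
Project Zeta | 191182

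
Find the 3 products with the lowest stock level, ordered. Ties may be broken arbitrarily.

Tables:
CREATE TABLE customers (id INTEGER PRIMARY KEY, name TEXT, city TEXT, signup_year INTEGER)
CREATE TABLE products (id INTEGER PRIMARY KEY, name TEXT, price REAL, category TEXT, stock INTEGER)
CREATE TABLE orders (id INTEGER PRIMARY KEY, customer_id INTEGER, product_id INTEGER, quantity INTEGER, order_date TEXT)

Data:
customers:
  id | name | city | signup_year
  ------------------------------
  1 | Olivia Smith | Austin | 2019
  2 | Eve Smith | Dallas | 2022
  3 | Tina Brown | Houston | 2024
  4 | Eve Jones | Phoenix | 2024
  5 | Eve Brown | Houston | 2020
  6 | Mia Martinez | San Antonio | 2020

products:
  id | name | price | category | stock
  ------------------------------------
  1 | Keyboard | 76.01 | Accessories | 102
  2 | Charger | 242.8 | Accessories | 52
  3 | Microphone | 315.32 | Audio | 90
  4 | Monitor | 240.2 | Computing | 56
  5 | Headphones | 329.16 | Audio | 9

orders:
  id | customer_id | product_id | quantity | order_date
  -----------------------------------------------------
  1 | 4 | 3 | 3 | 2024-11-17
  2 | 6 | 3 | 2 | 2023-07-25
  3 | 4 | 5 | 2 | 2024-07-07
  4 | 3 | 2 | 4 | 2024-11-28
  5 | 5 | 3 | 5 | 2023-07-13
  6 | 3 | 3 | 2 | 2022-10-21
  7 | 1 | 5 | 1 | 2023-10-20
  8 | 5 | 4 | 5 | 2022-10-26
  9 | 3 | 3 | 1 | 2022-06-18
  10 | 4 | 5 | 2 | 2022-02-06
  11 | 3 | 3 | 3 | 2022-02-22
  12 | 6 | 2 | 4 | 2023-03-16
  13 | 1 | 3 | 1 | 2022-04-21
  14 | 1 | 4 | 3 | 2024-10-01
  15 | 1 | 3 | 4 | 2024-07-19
SELECT name, stock FROM products ORDER BY stock ASC LIMIT 3

Execution result:
name | stock
Headphones | 9
Charger | 52
Monitor | 56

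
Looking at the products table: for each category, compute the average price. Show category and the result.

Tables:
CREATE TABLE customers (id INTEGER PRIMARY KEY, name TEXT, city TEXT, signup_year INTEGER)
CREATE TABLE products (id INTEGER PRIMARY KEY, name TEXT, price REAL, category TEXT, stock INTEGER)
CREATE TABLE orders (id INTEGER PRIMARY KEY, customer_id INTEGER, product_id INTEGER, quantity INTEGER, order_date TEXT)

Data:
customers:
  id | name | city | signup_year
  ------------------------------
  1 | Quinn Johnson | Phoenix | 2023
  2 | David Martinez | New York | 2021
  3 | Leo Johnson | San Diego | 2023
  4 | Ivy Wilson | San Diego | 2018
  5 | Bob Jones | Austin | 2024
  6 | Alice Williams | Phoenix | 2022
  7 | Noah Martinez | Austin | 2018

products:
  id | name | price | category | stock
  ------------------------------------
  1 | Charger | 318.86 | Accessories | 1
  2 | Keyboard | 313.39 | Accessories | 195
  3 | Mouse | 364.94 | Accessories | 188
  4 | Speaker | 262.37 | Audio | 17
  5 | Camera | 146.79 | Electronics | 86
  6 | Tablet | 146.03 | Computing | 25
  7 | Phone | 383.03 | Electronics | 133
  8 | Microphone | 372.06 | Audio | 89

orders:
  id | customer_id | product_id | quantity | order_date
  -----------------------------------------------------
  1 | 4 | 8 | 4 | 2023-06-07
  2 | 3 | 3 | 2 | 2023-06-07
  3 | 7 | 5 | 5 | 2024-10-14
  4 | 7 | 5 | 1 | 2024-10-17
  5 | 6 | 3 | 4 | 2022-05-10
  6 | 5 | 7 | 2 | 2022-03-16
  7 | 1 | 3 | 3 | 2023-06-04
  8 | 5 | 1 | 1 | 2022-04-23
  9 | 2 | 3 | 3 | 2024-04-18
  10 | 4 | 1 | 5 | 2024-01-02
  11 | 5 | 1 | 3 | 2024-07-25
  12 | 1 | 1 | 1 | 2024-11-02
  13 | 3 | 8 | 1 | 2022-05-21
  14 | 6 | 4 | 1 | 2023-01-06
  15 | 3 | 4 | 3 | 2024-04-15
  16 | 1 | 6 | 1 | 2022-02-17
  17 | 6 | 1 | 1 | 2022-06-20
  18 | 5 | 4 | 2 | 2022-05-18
SELECT category, AVG(price) AS avg_price FROM products GROUP BY category

Execution result:
category | avg_price
Accessories | 332.40
Audio | 317.22
Computing | 146.03
Electronics | 264.91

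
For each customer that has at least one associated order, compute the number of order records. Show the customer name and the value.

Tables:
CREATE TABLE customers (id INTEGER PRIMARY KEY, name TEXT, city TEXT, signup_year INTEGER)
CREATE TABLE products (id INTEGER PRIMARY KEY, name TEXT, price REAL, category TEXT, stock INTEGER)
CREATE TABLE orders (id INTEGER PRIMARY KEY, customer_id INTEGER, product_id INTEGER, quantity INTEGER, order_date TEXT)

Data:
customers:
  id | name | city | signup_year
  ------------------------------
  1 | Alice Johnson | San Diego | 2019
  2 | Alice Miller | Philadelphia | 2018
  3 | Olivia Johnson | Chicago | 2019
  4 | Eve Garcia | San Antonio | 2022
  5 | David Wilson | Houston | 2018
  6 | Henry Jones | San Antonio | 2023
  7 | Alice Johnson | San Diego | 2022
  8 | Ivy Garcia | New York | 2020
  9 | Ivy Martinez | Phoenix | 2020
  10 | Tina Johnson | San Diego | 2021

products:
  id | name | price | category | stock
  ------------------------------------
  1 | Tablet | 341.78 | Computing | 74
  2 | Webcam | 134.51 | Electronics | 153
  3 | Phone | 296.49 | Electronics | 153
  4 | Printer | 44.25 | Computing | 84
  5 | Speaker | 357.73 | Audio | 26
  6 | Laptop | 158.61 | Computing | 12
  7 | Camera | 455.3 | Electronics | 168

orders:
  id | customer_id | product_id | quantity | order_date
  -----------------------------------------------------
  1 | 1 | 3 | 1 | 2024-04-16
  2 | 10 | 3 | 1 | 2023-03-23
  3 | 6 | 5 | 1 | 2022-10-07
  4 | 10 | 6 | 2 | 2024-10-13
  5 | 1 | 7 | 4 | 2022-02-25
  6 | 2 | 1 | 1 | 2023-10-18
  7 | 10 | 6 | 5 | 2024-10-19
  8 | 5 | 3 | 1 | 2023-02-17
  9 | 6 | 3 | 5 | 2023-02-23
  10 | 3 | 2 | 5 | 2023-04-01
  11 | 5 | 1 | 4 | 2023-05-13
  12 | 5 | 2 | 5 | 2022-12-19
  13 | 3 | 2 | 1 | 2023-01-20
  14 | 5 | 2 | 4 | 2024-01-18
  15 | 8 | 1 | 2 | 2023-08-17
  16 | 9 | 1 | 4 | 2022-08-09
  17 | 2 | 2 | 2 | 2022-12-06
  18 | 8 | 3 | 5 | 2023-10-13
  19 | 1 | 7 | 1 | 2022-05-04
SELECT p.name, COUNT(*) AS n FROM orders c JOIN customers p ON c.customer_id = p.id GROUP BY p.id, p.name

Execution result:
name | n
Alice Johnson | 3
Alice Miller | 2
Olivia Johnson | 2
David Wilson | 4
Henry Jones | 2
Ivy Garcia | 2
Ivy Martinez | 1
Tina Johnson | 3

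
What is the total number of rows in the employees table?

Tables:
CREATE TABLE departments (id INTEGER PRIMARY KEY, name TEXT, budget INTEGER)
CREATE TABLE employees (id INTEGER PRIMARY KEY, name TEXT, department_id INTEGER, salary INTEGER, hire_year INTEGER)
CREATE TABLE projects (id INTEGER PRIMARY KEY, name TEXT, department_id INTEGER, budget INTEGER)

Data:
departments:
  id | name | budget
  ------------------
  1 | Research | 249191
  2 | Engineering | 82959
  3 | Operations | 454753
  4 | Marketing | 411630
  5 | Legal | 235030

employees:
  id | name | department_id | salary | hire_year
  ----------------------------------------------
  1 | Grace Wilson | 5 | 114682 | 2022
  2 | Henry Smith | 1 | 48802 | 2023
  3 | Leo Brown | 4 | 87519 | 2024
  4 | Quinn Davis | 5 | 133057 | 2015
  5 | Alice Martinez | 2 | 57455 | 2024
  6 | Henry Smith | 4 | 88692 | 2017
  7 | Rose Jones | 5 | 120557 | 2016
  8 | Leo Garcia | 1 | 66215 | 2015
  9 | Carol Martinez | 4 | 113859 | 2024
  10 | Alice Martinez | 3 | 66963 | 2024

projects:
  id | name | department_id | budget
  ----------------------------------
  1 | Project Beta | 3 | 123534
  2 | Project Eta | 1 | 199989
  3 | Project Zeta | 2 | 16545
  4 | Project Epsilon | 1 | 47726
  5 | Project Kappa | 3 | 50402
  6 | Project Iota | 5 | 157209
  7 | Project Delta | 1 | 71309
SELECT COUNT(*) FROM employees

Execution result:
10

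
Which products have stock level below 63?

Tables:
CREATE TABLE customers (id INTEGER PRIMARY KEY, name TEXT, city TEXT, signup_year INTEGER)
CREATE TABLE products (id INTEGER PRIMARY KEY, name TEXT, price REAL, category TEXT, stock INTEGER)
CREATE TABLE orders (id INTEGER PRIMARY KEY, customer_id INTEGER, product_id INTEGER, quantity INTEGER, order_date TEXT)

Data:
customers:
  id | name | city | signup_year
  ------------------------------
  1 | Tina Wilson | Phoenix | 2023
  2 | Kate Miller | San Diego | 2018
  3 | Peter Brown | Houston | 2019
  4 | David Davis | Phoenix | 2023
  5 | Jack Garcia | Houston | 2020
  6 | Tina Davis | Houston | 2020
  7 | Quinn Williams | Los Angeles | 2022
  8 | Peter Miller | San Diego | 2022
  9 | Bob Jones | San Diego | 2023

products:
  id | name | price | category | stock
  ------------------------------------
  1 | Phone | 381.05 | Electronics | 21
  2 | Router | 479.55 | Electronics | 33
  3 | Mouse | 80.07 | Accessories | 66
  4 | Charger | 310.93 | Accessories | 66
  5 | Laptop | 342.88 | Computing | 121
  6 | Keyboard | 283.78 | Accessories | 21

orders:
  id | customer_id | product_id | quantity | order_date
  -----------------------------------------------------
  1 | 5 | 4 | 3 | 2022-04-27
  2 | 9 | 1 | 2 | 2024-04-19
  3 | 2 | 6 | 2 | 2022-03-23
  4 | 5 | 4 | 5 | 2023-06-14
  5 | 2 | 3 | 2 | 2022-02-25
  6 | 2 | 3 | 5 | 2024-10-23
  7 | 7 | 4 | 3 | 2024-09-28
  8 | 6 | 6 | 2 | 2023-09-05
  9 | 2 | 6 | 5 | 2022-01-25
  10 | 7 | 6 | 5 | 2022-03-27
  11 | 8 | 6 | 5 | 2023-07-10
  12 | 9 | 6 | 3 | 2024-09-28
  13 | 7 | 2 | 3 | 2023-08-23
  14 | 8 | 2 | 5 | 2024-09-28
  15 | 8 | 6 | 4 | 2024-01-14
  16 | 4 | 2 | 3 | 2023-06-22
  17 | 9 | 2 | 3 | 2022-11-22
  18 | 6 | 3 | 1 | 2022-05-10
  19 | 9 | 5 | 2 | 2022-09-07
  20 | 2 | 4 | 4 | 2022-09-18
SELECT name, stock FROM products WHERE stock < 63

Execution result:
name | stock
Phone | 21
Router | 33
Keyboard | 21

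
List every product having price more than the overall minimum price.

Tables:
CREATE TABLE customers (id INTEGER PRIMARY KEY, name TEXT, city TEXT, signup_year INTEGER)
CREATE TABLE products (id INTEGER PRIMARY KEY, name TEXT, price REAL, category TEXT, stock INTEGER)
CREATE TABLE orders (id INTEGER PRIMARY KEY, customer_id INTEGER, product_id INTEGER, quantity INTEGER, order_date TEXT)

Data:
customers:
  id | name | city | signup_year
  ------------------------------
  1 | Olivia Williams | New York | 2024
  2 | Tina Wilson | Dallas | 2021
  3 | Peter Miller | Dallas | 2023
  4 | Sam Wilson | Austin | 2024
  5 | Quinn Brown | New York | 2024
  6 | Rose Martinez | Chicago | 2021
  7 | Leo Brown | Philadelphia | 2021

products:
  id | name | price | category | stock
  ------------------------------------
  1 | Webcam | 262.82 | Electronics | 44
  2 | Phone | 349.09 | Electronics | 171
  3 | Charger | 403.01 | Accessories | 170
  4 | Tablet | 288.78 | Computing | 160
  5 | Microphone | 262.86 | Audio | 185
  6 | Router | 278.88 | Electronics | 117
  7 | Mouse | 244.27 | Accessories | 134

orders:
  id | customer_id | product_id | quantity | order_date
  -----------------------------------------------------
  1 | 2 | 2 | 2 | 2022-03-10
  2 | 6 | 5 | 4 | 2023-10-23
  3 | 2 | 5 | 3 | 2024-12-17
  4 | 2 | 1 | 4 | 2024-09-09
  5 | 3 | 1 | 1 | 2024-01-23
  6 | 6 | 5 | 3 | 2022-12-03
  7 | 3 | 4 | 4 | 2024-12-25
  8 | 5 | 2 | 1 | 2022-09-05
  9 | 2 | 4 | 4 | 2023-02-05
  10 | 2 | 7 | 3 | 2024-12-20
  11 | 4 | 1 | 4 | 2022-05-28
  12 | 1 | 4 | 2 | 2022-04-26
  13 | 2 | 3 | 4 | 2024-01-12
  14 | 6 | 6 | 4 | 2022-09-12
SELECT name, price FROM products WHERE price > (SELECT MIN(price) FROM products)

Execution result:
name | price
Webcam | 262.82
Phone | 349.09
Charger | 403.01
Tablet | 288.78
Microphone | 262.86
Router | 278.88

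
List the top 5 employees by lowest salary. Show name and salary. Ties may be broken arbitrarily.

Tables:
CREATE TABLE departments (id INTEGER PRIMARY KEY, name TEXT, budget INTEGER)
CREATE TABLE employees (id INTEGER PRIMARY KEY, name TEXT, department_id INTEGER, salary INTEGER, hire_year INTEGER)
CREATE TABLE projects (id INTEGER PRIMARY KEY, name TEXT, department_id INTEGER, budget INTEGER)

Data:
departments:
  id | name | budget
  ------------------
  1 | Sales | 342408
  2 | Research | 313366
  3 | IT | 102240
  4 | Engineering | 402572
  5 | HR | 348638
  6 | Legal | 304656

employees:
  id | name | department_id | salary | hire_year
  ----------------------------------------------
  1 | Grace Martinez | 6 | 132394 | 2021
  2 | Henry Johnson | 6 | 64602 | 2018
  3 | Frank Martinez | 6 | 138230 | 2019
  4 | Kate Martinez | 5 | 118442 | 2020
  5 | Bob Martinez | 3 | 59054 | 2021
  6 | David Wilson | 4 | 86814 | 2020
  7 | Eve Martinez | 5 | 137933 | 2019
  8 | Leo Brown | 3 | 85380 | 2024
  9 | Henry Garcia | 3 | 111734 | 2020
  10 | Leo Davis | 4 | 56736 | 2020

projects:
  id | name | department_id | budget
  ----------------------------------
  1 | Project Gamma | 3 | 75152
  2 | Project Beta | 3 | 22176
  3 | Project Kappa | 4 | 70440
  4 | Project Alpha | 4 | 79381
SELECT name, salary FROM employees ORDER BY salary ASC LIMIT 5

Execution result:
name | salary
Leo Davis | 56736
Bob Martinez | 59054
Henry Johnson | 64602
Leo Brown | 85380
David Wilson | 86814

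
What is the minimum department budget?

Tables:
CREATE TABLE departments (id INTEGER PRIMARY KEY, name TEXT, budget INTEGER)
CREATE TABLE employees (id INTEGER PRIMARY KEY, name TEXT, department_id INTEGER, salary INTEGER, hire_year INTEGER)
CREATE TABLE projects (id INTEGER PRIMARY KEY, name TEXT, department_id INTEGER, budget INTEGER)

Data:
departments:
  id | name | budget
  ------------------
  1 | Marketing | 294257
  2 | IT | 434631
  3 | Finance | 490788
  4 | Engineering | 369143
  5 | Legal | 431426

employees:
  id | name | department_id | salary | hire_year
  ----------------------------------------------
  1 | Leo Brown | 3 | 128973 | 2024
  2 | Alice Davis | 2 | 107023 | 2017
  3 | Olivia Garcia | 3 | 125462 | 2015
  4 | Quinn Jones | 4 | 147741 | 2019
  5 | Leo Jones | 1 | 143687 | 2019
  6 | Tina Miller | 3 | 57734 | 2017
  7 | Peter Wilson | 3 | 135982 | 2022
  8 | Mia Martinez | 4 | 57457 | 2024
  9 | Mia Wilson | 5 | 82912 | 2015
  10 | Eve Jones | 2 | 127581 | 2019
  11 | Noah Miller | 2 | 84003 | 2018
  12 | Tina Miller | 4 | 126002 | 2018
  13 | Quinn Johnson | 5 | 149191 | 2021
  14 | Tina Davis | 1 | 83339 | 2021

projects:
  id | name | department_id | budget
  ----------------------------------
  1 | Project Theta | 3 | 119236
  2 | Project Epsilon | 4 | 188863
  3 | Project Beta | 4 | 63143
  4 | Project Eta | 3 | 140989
SELECT MIN(budget) FROM departments

Execution result:
294257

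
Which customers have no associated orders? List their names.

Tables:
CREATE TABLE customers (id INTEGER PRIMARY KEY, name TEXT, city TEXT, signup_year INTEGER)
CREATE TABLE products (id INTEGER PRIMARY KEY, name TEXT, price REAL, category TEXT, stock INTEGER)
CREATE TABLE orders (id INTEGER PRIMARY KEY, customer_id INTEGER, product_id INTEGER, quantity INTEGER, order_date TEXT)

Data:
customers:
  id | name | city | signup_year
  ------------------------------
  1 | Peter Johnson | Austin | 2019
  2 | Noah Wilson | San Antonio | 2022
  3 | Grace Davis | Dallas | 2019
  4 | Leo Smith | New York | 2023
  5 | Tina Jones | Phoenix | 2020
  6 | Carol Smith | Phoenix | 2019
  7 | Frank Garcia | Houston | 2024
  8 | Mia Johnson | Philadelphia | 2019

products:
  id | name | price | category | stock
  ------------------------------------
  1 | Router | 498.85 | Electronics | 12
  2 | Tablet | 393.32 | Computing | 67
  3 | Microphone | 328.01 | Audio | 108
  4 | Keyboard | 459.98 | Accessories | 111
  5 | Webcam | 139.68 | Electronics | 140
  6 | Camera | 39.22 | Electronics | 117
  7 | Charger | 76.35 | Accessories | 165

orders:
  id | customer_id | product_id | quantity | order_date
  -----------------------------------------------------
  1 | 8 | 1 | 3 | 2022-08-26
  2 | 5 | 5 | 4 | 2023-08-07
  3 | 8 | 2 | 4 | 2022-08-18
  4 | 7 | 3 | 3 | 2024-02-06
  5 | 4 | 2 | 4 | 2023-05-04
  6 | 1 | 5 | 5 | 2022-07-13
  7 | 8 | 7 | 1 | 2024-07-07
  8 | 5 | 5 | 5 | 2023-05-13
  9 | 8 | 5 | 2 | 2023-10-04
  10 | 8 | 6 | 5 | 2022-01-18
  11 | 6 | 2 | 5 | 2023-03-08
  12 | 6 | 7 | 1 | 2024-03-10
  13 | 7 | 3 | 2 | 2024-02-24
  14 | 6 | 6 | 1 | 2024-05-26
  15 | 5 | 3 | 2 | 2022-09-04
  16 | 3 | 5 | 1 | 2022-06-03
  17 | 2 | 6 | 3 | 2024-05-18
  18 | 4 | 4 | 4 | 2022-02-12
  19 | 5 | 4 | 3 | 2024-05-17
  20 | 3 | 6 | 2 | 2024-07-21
SELECT p.name FROM customers p LEFT JOIN orders c ON c.customer_id = p.id WHERE c.id IS NULL

Execution result:
(no rows)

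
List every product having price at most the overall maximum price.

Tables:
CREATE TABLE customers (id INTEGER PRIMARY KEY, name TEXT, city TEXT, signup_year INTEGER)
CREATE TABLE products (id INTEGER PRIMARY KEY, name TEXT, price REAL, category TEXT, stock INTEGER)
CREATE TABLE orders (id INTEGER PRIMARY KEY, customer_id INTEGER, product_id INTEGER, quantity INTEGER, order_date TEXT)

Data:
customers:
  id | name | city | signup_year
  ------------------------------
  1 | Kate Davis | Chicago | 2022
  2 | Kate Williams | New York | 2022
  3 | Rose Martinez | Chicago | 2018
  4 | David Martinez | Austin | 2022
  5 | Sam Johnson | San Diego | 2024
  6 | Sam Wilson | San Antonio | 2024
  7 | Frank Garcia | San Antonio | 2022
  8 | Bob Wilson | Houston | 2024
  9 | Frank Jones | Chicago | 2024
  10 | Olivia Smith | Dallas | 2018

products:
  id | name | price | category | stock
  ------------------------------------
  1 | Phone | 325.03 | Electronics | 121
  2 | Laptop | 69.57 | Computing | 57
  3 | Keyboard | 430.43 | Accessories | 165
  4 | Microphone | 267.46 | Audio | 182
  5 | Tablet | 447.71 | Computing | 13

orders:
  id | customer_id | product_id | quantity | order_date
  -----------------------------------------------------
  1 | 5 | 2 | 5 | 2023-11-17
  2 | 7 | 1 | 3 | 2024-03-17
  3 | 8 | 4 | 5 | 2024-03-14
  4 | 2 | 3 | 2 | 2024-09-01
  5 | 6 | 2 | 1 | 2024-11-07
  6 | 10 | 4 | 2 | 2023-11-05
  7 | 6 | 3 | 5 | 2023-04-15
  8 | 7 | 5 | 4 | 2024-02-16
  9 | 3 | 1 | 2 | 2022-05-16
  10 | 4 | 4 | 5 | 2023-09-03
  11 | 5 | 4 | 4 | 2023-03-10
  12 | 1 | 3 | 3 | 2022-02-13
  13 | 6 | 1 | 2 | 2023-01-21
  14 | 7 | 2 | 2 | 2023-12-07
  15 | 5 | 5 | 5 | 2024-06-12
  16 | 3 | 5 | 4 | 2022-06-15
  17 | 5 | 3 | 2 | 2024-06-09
SELECT name, price FROM products WHERE price <= (SELECT MAX(price) FROM products)

Execution result:
name | price
Phone | 325.03
Laptop | 69.57
Keyboard | 430.43
Microphone | 267.46
Tablet | 447.71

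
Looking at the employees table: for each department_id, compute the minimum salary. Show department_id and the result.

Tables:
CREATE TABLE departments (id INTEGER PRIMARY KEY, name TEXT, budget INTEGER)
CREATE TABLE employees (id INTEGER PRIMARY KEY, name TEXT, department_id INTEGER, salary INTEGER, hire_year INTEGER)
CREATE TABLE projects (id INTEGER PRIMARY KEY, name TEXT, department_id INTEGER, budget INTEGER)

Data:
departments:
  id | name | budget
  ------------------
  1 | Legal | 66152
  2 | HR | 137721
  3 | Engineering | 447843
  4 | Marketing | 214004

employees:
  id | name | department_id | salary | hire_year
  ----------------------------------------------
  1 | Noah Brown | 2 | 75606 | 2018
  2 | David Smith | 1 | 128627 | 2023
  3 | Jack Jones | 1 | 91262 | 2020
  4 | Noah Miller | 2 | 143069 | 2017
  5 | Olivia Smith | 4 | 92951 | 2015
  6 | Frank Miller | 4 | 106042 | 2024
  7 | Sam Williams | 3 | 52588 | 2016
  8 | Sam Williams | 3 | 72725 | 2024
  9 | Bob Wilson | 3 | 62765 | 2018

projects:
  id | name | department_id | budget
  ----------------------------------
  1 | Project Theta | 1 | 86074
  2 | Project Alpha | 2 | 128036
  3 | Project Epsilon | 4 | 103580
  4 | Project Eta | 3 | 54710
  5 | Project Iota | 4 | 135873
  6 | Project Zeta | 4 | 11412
SELECT department_id, MIN(salary) AS min_salary FROM employees GROUP BY department_id

Execution result:
department_id | min_salary
1 | 91262
2 | 75606
3 | 52588
4 | 92951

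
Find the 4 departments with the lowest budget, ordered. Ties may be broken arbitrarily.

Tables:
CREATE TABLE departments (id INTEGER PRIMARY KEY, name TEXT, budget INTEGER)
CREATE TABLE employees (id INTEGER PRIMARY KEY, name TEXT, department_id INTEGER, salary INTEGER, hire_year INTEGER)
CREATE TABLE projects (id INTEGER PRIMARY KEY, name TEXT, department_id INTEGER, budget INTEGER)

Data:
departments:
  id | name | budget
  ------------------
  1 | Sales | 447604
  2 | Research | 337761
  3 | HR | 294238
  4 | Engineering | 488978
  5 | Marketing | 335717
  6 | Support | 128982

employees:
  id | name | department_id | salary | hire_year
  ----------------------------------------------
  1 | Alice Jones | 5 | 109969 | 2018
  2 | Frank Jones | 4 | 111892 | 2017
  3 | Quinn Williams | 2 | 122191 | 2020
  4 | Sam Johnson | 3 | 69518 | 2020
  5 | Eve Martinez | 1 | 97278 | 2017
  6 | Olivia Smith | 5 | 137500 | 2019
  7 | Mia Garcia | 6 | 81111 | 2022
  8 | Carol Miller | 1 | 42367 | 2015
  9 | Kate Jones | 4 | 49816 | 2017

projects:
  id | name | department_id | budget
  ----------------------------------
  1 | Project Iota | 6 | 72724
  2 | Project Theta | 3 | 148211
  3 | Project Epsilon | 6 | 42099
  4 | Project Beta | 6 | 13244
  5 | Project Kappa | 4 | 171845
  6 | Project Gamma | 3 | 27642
SELECT name, budget FROM departments ORDER BY budget ASC LIMIT 4

Execution result:
name | budget
Support | 128982
HR | 294238
Marketing | 335717
Research | 337761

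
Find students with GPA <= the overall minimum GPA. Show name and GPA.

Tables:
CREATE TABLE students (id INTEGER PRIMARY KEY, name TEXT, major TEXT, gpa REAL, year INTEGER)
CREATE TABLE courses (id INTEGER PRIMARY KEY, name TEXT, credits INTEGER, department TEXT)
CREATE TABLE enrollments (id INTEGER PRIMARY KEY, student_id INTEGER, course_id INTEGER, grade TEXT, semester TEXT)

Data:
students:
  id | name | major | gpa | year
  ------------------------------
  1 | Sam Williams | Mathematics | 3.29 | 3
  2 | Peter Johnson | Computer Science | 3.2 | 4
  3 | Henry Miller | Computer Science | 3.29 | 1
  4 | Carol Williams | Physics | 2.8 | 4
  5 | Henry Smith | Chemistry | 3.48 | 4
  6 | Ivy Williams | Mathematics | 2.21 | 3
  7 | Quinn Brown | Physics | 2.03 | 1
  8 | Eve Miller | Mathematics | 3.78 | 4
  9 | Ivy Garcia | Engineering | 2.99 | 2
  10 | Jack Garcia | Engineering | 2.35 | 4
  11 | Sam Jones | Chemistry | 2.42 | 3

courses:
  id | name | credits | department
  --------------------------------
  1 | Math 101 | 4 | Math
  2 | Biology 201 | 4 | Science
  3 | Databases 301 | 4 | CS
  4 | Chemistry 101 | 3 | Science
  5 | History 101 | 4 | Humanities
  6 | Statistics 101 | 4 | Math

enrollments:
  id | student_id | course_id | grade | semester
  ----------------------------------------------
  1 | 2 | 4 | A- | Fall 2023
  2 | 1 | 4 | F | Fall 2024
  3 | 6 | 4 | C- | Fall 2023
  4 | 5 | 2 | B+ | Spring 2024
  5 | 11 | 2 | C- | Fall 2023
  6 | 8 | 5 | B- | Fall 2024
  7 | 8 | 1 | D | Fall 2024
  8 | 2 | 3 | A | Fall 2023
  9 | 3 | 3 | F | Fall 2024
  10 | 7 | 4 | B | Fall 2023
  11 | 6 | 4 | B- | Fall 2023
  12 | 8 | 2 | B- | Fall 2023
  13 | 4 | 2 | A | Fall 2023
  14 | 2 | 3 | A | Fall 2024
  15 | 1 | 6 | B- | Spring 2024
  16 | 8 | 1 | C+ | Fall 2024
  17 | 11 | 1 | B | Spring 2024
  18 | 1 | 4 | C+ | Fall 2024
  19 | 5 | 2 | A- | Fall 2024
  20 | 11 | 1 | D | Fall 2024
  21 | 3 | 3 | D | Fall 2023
SELECT name, gpa FROM students WHERE gpa <= (SELECT MIN(gpa) FROM students)

Execution result:
name | gpa
Quinn Brown | 2.03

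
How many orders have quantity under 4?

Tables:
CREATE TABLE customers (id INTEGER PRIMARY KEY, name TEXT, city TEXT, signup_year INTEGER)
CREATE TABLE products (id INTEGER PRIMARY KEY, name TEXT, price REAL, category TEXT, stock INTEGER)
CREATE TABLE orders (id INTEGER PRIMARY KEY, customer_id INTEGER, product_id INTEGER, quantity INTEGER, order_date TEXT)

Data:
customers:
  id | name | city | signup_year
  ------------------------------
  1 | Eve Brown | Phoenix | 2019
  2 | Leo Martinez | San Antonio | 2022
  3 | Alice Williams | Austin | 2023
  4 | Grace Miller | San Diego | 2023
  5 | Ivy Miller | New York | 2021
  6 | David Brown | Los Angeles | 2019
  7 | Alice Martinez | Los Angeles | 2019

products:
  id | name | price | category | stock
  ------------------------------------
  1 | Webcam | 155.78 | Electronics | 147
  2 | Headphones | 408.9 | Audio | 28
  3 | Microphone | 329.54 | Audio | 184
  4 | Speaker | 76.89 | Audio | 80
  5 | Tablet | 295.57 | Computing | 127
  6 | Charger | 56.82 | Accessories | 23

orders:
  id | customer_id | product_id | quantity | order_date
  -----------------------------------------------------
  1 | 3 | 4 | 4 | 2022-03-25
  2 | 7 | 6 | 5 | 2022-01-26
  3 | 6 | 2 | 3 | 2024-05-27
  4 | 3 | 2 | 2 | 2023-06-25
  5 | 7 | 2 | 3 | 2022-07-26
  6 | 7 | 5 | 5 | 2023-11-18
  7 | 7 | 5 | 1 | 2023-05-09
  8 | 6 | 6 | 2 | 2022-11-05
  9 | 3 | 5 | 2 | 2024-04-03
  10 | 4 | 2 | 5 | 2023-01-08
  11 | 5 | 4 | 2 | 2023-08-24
SELECT COUNT(*) FROM orders WHERE quantity < 4

Execution result:
7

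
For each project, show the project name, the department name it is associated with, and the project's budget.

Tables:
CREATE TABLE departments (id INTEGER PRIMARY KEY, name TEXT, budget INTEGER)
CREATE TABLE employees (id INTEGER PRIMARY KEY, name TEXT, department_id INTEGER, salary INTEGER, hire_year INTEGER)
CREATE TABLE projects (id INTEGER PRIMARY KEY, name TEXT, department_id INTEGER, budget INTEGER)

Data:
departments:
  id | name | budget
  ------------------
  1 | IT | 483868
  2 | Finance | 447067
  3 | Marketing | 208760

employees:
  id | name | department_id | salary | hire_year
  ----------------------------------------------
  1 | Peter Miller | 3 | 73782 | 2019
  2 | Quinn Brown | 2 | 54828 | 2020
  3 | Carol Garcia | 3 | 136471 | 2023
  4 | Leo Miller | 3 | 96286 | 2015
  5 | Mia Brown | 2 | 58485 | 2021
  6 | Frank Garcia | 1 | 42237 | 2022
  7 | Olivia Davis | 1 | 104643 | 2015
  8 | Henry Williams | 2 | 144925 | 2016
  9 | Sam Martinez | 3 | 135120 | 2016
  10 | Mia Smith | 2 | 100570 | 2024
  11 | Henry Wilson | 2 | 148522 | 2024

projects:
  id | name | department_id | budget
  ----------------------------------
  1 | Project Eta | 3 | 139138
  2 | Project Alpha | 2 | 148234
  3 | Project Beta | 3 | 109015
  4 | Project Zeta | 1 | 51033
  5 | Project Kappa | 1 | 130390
SELECT c.name, p.name AS department, c.budget FROM projects c JOIN departments p ON c.department_id = p.id

Execution result:
name | department | budget
Project Eta | Marketing | 139138
Project Alpha | Finance | 148234
Project Beta | Marketing | 109015
Project Zeta | IT | 51033
Project Kappa | IT | 130390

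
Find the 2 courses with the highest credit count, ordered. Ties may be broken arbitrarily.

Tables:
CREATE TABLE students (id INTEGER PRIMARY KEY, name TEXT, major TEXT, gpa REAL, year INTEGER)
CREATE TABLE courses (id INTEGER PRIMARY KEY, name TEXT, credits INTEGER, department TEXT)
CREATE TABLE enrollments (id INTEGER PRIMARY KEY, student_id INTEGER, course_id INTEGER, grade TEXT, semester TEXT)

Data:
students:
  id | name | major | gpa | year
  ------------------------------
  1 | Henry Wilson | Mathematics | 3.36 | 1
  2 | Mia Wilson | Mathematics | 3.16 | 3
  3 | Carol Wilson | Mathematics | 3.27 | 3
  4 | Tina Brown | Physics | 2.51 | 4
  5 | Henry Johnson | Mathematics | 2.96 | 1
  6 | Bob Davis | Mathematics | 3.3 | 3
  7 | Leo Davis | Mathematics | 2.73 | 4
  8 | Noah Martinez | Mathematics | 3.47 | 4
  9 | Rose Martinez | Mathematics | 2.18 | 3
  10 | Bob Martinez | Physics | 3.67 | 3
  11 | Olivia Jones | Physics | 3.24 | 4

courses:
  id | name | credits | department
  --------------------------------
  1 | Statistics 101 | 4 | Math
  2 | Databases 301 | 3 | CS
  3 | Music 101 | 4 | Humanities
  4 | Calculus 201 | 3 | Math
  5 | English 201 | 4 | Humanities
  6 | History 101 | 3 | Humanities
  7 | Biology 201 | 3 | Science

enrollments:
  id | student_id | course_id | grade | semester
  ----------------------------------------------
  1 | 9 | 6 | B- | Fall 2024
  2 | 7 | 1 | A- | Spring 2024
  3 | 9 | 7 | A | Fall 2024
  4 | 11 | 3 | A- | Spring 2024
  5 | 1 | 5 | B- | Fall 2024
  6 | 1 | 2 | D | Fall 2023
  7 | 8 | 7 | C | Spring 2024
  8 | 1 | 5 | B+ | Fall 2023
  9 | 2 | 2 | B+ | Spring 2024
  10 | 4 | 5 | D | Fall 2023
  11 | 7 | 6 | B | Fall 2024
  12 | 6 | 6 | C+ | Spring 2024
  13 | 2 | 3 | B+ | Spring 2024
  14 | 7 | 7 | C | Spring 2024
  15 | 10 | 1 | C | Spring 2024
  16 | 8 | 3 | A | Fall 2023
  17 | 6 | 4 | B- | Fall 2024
SELECT name, credits FROM courses ORDER BY credits DESC LIMIT 2

Execution result:
name | credits
Statistics 101 | 4
Music 101 | 4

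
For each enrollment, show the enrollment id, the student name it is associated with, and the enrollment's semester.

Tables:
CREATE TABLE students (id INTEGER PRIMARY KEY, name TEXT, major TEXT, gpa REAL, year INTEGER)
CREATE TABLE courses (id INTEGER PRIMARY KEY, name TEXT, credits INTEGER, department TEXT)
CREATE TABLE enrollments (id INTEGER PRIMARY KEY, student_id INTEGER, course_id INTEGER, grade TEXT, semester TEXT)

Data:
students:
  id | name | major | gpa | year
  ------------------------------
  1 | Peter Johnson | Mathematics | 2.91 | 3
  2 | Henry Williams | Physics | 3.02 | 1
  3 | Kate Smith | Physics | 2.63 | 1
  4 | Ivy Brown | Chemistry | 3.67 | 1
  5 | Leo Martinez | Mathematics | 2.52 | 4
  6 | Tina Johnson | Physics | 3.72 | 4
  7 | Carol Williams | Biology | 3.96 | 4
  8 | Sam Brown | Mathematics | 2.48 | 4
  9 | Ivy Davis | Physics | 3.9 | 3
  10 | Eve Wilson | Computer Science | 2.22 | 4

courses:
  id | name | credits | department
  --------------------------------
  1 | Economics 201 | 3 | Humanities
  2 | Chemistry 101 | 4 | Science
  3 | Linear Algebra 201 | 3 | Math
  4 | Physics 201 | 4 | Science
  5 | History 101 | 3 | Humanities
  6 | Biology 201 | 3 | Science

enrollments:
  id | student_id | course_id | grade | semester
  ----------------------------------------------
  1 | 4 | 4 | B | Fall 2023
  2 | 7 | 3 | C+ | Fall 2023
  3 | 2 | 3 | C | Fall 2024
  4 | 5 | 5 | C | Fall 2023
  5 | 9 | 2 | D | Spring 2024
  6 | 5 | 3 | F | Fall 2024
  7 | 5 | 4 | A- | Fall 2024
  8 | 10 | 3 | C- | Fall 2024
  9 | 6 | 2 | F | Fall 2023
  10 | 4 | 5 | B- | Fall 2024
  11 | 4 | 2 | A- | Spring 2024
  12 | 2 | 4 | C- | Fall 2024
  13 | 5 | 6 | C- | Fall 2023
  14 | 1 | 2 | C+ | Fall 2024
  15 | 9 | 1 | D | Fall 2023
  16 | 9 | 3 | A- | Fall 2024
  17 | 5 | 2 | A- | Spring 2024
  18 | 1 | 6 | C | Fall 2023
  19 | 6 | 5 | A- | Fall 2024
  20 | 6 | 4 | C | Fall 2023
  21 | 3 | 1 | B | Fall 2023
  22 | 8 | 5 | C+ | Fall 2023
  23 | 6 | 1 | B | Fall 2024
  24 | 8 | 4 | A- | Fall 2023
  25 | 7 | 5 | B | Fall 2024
SELECT c.id, p.name AS student, c.semester FROM enrollments c JOIN students p ON c.student_id = p.id

Execution result:
id | student | semester
1 | Ivy Brown | Fall 2023
2 | Carol Williams | Fall 2023
3 | Henry Williams | Fall 2024
4 | Leo Martinez | Fall 2023
5 | Ivy Davis | Spring 2024
6 | Leo Martinez | Fall 2024
7 | Leo Martinez | Fall 2024
8 | Eve Wilson | Fall 2024
9 | Tina Johnson | Fall 2023
10 | Ivy Brown | Fall 2024
11 | Ivy Brown | Spring 2024
12 | Henry Williams | Fall 2024
13 | Leo Martinez | Fall 2023
14 | Peter Johnson | Fall 2024
15 | Ivy Davis | Fall 2023
16 | Ivy Davis | Fall 2024
17 | Leo Martinez | Spring 2024
18 | Peter Johnson | Fall 2023
19 | Tina Johnson | Fall 2024
20 | Tina Johnson | Fall 2023
21 | Kate Smith | Fall 2023
22 | Sam Brown | Fall 2023
23 | Tina Johnson | Fall 2024
24 | Sam Brown | Fall 2023
25 | Carol Williams | Fall 2024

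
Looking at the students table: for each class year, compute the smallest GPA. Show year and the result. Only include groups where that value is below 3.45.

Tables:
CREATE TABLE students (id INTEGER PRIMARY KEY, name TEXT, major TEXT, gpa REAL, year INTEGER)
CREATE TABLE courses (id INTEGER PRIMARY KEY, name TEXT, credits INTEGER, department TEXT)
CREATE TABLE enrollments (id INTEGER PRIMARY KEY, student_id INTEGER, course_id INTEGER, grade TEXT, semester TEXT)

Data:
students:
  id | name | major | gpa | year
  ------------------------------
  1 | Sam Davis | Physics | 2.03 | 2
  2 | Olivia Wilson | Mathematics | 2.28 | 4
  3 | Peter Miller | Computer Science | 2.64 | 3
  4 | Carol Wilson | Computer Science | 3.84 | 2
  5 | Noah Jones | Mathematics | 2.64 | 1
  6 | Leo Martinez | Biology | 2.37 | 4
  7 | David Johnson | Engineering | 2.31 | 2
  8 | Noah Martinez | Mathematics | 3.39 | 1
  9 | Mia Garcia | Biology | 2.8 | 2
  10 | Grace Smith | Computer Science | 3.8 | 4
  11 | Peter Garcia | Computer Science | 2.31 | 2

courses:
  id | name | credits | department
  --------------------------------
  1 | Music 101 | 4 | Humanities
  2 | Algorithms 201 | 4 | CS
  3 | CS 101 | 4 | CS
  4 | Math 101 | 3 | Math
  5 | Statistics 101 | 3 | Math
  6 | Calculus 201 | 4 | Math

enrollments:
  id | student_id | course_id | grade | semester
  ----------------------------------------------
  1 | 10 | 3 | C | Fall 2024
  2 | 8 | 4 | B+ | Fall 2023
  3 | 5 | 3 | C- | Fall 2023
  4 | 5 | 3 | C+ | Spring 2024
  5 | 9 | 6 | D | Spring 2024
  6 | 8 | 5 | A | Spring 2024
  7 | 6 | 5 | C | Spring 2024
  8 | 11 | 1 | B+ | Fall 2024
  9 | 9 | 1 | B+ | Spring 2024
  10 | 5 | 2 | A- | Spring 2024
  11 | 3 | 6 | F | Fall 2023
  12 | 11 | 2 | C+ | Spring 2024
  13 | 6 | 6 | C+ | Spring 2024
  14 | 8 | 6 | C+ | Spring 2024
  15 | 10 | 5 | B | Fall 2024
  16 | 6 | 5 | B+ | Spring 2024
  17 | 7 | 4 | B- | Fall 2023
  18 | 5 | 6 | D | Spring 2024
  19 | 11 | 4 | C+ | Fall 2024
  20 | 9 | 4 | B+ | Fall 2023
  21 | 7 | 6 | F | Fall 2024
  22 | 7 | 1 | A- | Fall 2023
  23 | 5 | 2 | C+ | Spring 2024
SELECT year, MIN(gpa) AS min_gpa FROM students GROUP BY year HAVING MIN(gpa) < 3.45

Execution result:
year | min_gpa
1 | 2.64
2 | 2.03
3 | 2.64
4 | 2.28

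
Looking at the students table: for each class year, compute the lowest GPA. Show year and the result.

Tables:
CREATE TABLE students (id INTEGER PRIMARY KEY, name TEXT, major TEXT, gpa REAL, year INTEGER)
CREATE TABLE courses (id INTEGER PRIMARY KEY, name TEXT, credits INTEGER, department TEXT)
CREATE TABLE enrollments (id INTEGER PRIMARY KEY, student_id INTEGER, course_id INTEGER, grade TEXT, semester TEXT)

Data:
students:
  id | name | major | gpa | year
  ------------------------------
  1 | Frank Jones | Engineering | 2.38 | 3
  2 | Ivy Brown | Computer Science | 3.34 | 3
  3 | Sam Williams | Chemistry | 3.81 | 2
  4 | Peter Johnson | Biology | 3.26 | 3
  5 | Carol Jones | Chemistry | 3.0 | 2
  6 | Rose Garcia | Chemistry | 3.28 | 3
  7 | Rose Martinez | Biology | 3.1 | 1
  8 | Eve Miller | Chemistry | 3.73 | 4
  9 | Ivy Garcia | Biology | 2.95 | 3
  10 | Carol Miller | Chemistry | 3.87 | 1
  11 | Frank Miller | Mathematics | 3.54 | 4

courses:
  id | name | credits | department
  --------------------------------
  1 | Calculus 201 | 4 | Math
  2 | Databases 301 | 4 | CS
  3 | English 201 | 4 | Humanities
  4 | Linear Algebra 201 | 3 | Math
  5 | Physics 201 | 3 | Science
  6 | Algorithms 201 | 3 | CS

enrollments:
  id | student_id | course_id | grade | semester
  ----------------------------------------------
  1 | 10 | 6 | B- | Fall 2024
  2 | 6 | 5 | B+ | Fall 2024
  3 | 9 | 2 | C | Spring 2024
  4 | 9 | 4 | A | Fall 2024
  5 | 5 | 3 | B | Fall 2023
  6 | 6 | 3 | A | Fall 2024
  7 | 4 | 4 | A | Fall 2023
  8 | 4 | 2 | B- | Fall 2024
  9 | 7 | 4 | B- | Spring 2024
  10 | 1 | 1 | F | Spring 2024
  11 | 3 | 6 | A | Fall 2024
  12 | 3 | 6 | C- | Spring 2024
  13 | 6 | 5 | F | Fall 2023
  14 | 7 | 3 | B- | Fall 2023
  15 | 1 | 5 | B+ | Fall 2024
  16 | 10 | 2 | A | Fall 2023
SELECT year, MIN(gpa) AS min_gpa FROM students GROUP BY year

Execution result:
year | min_gpa
1 | 3.10
2 | 3.00
3 | 2.38
4 | 3.54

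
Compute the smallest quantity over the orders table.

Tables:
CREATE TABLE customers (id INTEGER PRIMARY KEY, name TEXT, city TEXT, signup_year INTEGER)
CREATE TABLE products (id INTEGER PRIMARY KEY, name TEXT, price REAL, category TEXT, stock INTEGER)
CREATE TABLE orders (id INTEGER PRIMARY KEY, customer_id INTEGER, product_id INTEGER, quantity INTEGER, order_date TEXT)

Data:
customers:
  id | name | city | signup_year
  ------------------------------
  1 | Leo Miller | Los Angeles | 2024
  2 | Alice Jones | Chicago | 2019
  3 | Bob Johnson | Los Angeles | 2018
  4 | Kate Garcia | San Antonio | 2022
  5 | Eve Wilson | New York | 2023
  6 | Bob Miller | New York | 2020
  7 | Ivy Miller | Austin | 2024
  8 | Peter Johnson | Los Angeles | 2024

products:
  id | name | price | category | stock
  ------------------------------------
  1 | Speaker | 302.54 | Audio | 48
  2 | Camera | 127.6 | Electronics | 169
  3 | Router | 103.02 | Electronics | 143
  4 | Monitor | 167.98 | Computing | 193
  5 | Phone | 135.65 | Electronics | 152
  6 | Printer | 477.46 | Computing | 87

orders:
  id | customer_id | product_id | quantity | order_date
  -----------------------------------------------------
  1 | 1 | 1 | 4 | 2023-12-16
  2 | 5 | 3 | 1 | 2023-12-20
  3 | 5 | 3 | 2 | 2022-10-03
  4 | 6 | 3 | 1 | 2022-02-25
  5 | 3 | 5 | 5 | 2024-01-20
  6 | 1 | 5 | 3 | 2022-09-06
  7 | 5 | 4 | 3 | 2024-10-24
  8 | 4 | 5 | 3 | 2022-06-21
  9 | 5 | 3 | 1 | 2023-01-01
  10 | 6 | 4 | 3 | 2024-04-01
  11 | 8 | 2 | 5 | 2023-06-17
SELECT MIN(quantity) FROM orders

Execution result:
1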